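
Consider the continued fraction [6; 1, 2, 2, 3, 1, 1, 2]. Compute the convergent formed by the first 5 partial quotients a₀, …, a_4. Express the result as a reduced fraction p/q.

161/24

Compute successive convergents:
a_0 = 6: 6/1
a_1 = 1: 7/1
a_2 = 2: 20/3
a_3 = 2: 47/7
a_4 = 3: 161/24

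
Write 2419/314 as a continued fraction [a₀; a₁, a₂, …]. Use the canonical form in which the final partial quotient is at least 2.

[7; 1, 2, 2, 1, 1, 1, 11]

Run the Euclidean algorithm, recording each quotient:
⌊2419/314⌋ = 7, remainder 221
⌊314/221⌋ = 1, remainder 93
⌊221/93⌋ = 2, remainder 35
⌊93/35⌋ = 2, remainder 23
⌊35/23⌋ = 1, remainder 12
⌊23/12⌋ = 1, remainder 11
⌊12/11⌋ = 1, remainder 1
⌊11/1⌋ = 11, remainder 0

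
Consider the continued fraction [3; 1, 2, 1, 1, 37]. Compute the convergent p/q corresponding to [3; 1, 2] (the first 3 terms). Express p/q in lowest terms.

Build up convergents one term at a time:
a_0 = 3: 3/1
a_1 = 1: 4/1
a_2 = 2: 11/3

11/3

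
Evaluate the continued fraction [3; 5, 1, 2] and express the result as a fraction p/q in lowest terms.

a_0 = 3: 3/1
a_1 = 5: 16/5
a_2 = 1: 19/6
a_3 = 2: 54/17

54/17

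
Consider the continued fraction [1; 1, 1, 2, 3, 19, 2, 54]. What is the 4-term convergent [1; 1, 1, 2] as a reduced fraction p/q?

8/5

Start with 2.
1 + 1/(2/1) = 1 + 1/2 = 3/2
1 + 1/(3/2) = 1 + 2/3 = 5/3
1 + 1/(5/3) = 1 + 3/5 = 8/5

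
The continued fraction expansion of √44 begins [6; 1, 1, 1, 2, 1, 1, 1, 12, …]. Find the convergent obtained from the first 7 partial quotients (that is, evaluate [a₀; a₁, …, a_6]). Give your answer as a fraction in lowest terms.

126/19

Build up convergents one term at a time:
a_0 = 6: 6/1
a_1 = 1: 7/1
a_2 = 1: 13/2
a_3 = 1: 20/3
a_4 = 2: 53/8
a_5 = 1: 73/11
a_6 = 1: 126/19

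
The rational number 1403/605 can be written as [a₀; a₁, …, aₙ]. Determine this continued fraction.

Apply division with remainder until the remainder is 0:
1403 ÷ 605 → quotient 2, remainder 193
605 ÷ 193 → quotient 3, remainder 26
193 ÷ 26 → quotient 7, remainder 11
26 ÷ 11 → quotient 2, remainder 4
11 ÷ 4 → quotient 2, remainder 3
4 ÷ 3 → quotient 1, remainder 1
3 ÷ 1 → quotient 3, remainder 0

[2; 3, 7, 2, 2, 1, 3]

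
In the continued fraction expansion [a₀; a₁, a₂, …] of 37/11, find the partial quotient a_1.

2

37 = 3·11 + 4, so a_0 = 3
11 = 2·4 + 3, so a_1 = 2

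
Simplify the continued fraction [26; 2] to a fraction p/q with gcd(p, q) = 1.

Collapse the nested fraction from the inside out:
Start with 2.
26 + 1/(2/1) = 26 + 1/2 = 53/2

53/2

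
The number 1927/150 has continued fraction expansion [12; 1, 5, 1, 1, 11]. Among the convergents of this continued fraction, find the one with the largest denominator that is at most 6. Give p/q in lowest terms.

List convergents until the denominator exceeds the bound:
a_0 = 12: 12/1  (≤ bound)
a_1 = 1: 13/1  (≤ bound)
a_2 = 5: 77/6  (≤ bound)
a_3 = 1: 90/7  (> 6, stop)

77/6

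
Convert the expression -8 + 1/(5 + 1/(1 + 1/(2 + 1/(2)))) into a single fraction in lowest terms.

-313/40

Build up convergents one term at a time:
a_0 = -8: -8/1
a_1 = 5: -39/5
a_2 = 1: -47/6
a_3 = 2: -133/17
a_4 = 2: -313/40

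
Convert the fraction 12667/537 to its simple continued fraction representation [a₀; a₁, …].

12667 = 23·537 + 316, so a_0 = 23
537 = 1·316 + 221, so a_1 = 1
316 = 1·221 + 95, so a_2 = 1
221 = 2·95 + 31, so a_3 = 2
95 = 3·31 + 2, so a_4 = 3
31 = 15·2 + 1, so a_5 = 15
2 = 2·1 + 0, so a_6 = 2

[23; 1, 1, 2, 3, 15, 2]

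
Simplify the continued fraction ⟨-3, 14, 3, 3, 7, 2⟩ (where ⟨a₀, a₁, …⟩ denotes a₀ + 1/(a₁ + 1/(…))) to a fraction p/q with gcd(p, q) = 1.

-6537/2231

Build up convergents one term at a time:
a_0 = -3: -3/1
a_1 = 14: -41/14
a_2 = 3: -126/43
a_3 = 3: -419/143
a_4 = 7: -3059/1044
a_5 = 2: -6537/2231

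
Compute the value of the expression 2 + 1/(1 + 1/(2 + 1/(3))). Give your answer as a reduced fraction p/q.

Use the convergent recurrence hₖ = aₖ·hₖ₋₁ + hₖ₋₂ (and likewise for the denominators kₖ):
a_0 = 2: 2/1
a_1 = 1: 3/1
a_2 = 2: 8/3
a_3 = 3: 27/10

27/10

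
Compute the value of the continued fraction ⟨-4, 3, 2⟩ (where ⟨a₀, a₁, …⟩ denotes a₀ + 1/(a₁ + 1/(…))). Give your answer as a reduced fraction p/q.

Build up convergents one term at a time:
a_0 = -4: -4/1
a_1 = 3: -11/3
a_2 = 2: -26/7

-26/7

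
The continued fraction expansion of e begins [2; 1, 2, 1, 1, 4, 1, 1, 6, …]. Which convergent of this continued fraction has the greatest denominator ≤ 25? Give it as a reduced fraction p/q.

a_0 = 2: 2/1  (≤ bound)
a_1 = 1: 3/1  (≤ bound)
a_2 = 2: 8/3  (≤ bound)
a_3 = 1: 11/4  (≤ bound)
a_4 = 1: 19/7  (≤ bound)
a_5 = 4: 87/32  (> 25, stop)

19/7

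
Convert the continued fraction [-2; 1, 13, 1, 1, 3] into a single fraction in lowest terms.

-109/102

Compute successive convergents:
a_0 = -2: -2/1
a_1 = 1: -1/1
a_2 = 13: -15/14
a_3 = 1: -16/15
a_4 = 1: -31/29
a_5 = 3: -109/102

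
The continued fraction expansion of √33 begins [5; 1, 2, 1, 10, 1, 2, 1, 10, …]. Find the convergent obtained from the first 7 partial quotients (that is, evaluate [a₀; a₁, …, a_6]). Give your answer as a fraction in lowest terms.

a_0 = 5: 5/1
a_1 = 1: 6/1
a_2 = 2: 17/3
a_3 = 1: 23/4
a_4 = 10: 247/43
a_5 = 1: 270/47
a_6 = 2: 787/137

787/137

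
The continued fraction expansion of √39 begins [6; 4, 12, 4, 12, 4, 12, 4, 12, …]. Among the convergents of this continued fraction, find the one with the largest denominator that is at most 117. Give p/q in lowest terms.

306/49

List convergents until the denominator exceeds the bound:
a_0 = 6: 6/1  (≤ bound)
a_1 = 4: 25/4  (≤ bound)
a_2 = 12: 306/49  (≤ bound)
a_3 = 4: 1249/200  (> 117, stop)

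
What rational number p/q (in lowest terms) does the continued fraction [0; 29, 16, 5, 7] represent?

Compute successive convergents:
a_0 = 0: 0/1
a_1 = 29: 1/29
a_2 = 16: 16/465
a_3 = 5: 81/2354
a_4 = 7: 583/16943

583/16943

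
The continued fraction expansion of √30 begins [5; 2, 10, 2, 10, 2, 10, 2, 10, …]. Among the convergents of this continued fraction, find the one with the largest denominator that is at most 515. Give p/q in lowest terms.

2525/461

List convergents until the denominator exceeds the bound:
a_0 = 5: 5/1  (≤ bound)
a_1 = 2: 11/2  (≤ bound)
a_2 = 10: 115/21  (≤ bound)
a_3 = 2: 241/44  (≤ bound)
a_4 = 10: 2525/461  (≤ bound)
a_5 = 2: 5291/966  (> 515, stop)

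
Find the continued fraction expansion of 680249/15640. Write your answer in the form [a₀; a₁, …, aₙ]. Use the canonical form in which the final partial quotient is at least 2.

[43; 2, 42, 2, 7, 12]

Repeatedly divide and take the remainder:
680249 = 43·15640 + 7729, so a_0 = 43
15640 = 2·7729 + 182, so a_1 = 2
7729 = 42·182 + 85, so a_2 = 42
182 = 2·85 + 12, so a_3 = 2
85 = 7·12 + 1, so a_4 = 7
12 = 12·1 + 0, so a_5 = 12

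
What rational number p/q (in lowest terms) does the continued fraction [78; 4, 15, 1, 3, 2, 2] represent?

Start with 2.
2 + 1/(2/1) = 2 + 1/2 = 5/2
3 + 1/(5/2) = 3 + 2/5 = 17/5
1 + 1/(17/5) = 1 + 5/17 = 22/17
15 + 1/(22/17) = 15 + 17/22 = 347/22
4 + 1/(347/22) = 4 + 22/347 = 1410/347
78 + 1/(1410/347) = 78 + 347/1410 = 110327/1410

110327/1410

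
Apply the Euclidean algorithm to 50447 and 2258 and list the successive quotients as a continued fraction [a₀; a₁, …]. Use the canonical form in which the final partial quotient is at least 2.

⌊50447/2258⌋ = 22, remainder 771
⌊2258/771⌋ = 2, remainder 716
⌊771/716⌋ = 1, remainder 55
⌊716/55⌋ = 13, remainder 1
⌊55/1⌋ = 55, remainder 0

[22; 2, 1, 13, 55]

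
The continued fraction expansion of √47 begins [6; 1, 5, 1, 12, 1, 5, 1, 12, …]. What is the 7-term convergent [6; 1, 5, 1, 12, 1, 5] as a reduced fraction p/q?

3942/575

Start with 5.
1 + 1/(5/1) = 1 + 1/5 = 6/5
12 + 1/(6/5) = 12 + 5/6 = 77/6
1 + 1/(77/6) = 1 + 6/77 = 83/77
5 + 1/(83/77) = 5 + 77/83 = 492/83
1 + 1/(492/83) = 1 + 83/492 = 575/492
6 + 1/(575/492) = 6 + 492/575 = 3942/575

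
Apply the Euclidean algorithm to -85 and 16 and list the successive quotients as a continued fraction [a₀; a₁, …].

[-6; 1, 2, 5]

Repeatedly divide and take the remainder:
-85 = -6·16 + 11, so a_0 = -6
16 = 1·11 + 5, so a_1 = 1
11 = 2·5 + 1, so a_2 = 2
5 = 5·1 + 0, so a_3 = 5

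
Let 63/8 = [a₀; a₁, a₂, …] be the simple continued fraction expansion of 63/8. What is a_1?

1

⌊63/8⌋ = 7, remainder 7
⌊8/7⌋ = 1, remainder 1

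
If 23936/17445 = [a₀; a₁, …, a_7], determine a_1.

Repeatedly divide and take the remainder:
⌊23936/17445⌋ = 1, remainder 6491
⌊17445/6491⌋ = 2, remainder 4463

2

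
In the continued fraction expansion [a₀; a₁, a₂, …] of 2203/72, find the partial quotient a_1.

1

⌊2203/72⌋ = 30, remainder 43
⌊72/43⌋ = 1, remainder 29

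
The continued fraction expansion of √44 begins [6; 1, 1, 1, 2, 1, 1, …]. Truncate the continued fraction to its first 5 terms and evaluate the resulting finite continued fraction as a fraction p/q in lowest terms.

Start with 2.
1 + 1/(2/1) = 1 + 1/2 = 3/2
1 + 1/(3/2) = 1 + 2/3 = 5/3
1 + 1/(5/3) = 1 + 3/5 = 8/5
6 + 1/(8/5) = 6 + 5/8 = 53/8

53/8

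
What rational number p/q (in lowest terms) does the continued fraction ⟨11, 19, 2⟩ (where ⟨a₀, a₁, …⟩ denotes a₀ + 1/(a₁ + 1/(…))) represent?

431/39

Starting at the tail and folding back:
Start with 2.
19 + 1/(2/1) = 19 + 1/2 = 39/2
11 + 1/(39/2) = 11 + 2/39 = 431/39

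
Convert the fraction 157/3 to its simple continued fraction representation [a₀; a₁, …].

[52; 3]

157 = 52·3 + 1, so a_0 = 52
3 = 3·1 + 0, so a_1 = 3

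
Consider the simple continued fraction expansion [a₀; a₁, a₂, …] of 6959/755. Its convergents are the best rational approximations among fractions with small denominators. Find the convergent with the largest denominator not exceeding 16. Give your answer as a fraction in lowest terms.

a_0 = 9: 9/1  (≤ bound)
a_1 = 4: 37/4  (≤ bound)
a_2 = 1: 46/5  (≤ bound)
a_3 = 1: 83/9  (≤ bound)
a_4 = 1: 129/14  (≤ bound)
a_5 = 1: 212/23  (> 16, stop)

129/14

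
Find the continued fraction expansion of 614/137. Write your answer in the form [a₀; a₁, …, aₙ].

Repeatedly divide and take the remainder:
614 ÷ 137 → quotient 4, remainder 66
137 ÷ 66 → quotient 2, remainder 5
66 ÷ 5 → quotient 13, remainder 1
5 ÷ 1 → quotient 5, remainder 0

[4; 2, 13, 5]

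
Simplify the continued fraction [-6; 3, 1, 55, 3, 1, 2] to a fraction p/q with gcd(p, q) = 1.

Build up convergents one term at a time:
a_0 = -6: -6/1
a_1 = 3: -17/3
a_2 = 1: -23/4
a_3 = 55: -1282/223
a_4 = 3: -3869/673
a_5 = 1: -5151/896
a_6 = 2: -14171/2465

-14171/2465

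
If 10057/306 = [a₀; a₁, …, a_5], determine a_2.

6

10057 = 32·306 + 265, so a_0 = 32
306 = 1·265 + 41, so a_1 = 1
265 = 6·41 + 19, so a_2 = 6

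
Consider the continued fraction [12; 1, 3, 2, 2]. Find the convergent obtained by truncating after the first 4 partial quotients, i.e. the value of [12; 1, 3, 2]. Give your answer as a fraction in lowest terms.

115/9

Start with 2.
3 + 1/(2/1) = 3 + 1/2 = 7/2
1 + 1/(7/2) = 1 + 2/7 = 9/7
12 + 1/(9/7) = 12 + 7/9 = 115/9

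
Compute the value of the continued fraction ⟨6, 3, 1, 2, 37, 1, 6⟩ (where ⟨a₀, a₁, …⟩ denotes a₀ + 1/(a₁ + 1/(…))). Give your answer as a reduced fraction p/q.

18460/2943

a_0 = 6: 6/1
a_1 = 3: 19/3
a_2 = 1: 25/4
a_3 = 2: 69/11
a_4 = 37: 2578/411
a_5 = 1: 2647/422
a_6 = 6: 18460/2943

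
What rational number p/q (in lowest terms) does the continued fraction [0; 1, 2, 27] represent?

Start with 27.
2 + 1/(27/1) = 2 + 1/27 = 55/27
1 + 1/(55/27) = 1 + 27/55 = 82/55
0 + 1/(82/55) = 0 + 55/82 = 55/82

55/82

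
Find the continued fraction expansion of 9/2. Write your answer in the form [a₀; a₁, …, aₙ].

[4; 2]

9 ÷ 2 → quotient 4, remainder 1
2 ÷ 1 → quotient 2, remainder 0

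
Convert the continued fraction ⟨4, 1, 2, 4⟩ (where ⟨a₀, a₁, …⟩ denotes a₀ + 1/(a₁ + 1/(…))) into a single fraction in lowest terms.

Build up convergents one term at a time:
a_0 = 4: 4/1
a_1 = 1: 5/1
a_2 = 2: 14/3
a_3 = 4: 61/13

61/13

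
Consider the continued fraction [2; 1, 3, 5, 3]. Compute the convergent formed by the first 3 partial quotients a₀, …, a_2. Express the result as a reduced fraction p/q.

Use the convergent recurrence hₖ = aₖ·hₖ₋₁ + hₖ₋₂ (and likewise for the denominators kₖ):
a_0 = 2: 2/1
a_1 = 1: 3/1
a_2 = 3: 11/4

11/4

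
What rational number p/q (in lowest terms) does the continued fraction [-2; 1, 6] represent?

-8/7

Use the convergent recurrence hₖ = aₖ·hₖ₋₁ + hₖ₋₂ (and likewise for the denominators kₖ):
a_0 = -2: -2/1
a_1 = 1: -1/1
a_2 = 6: -8/7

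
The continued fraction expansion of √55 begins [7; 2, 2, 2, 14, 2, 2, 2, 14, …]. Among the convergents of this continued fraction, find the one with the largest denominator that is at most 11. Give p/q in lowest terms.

37/5

List convergents until the denominator exceeds the bound:
a_0 = 7: 7/1  (≤ bound)
a_1 = 2: 15/2  (≤ bound)
a_2 = 2: 37/5  (≤ bound)
a_3 = 2: 89/12  (> 11, stop)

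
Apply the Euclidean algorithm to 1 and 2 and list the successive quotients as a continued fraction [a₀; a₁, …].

1 ÷ 2 → quotient 0, remainder 1
2 ÷ 1 → quotient 2, remainder 0

[0; 2]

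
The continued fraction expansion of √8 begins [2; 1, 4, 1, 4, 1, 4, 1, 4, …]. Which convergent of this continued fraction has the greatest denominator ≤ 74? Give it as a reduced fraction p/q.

99/35

a_0 = 2: 2/1  (≤ bound)
a_1 = 1: 3/1  (≤ bound)
a_2 = 4: 14/5  (≤ bound)
a_3 = 1: 17/6  (≤ bound)
a_4 = 4: 82/29  (≤ bound)
a_5 = 1: 99/35  (≤ bound)
a_6 = 4: 478/169  (> 74, stop)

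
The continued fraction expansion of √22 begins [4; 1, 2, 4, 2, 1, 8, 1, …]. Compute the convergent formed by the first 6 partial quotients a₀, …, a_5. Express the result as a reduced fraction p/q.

Collapse the nested fraction from the inside out:
Start with 1.
2 + 1/(1/1) = 2 + 1/1 = 3/1
4 + 1/(3/1) = 4 + 1/3 = 13/3
2 + 1/(13/3) = 2 + 3/13 = 29/13
1 + 1/(29/13) = 1 + 13/29 = 42/29
4 + 1/(42/29) = 4 + 29/42 = 197/42

197/42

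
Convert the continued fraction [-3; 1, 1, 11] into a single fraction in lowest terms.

-57/23

a_0 = -3: -3/1
a_1 = 1: -2/1
a_2 = 1: -5/2
a_3 = 11: -57/23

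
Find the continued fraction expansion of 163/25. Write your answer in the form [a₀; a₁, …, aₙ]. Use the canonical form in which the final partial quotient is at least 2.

Run the Euclidean algorithm, recording each quotient:
163 ÷ 25 → quotient 6, remainder 13
25 ÷ 13 → quotient 1, remainder 12
13 ÷ 12 → quotient 1, remainder 1
12 ÷ 1 → quotient 12, remainder 0

[6; 1, 1, 12]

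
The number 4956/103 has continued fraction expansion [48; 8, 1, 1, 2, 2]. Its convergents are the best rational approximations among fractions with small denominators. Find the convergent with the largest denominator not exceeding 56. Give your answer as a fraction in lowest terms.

2069/43

List convergents until the denominator exceeds the bound:
a_0 = 48: 48/1  (≤ bound)
a_1 = 8: 385/8  (≤ bound)
a_2 = 1: 433/9  (≤ bound)
a_3 = 1: 818/17  (≤ bound)
a_4 = 2: 2069/43  (≤ bound)
a_5 = 2: 4956/103  (> 56, stop)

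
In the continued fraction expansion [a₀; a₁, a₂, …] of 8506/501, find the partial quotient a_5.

8506 ÷ 501 → quotient 16, remainder 490
501 ÷ 490 → quotient 1, remainder 11
490 ÷ 11 → quotient 44, remainder 6
11 ÷ 6 → quotient 1, remainder 5
6 ÷ 5 → quotient 1, remainder 1
5 ÷ 1 → quotient 5, remainder 0

5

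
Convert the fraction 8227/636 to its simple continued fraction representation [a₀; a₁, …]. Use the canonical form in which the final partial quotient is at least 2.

⌊8227/636⌋ = 12, remainder 595
⌊636/595⌋ = 1, remainder 41
⌊595/41⌋ = 14, remainder 21
⌊41/21⌋ = 1, remainder 20
⌊21/20⌋ = 1, remainder 1
⌊20/1⌋ = 20, remainder 0

[12; 1, 14, 1, 1, 20]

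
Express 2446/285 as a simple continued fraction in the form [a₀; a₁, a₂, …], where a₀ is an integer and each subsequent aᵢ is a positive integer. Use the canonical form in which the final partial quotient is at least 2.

[8; 1, 1, 2, 1, 1, 7, 3]

Run the Euclidean algorithm, recording each quotient:
2446 = 8·285 + 166, so a_0 = 8
285 = 1·166 + 119, so a_1 = 1
166 = 1·119 + 47, so a_2 = 1
119 = 2·47 + 25, so a_3 = 2
47 = 1·25 + 22, so a_4 = 1
25 = 1·22 + 3, so a_5 = 1
22 = 7·3 + 1, so a_6 = 7
3 = 3·1 + 0, so a_7 = 3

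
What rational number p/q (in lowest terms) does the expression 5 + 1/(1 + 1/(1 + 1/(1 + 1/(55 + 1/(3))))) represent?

Use the convergent recurrence hₖ = aₖ·hₖ₋₁ + hₖ₋₂ (and likewise for the denominators kₖ):
a_0 = 5: 5/1
a_1 = 1: 6/1
a_2 = 1: 11/2
a_3 = 1: 17/3
a_4 = 55: 946/167
a_5 = 3: 2855/504

2855/504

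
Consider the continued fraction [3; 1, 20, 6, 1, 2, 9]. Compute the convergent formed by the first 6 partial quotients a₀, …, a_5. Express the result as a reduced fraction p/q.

Starting at the tail and folding back:
Start with 2.
1 + 1/(2/1) = 1 + 1/2 = 3/2
6 + 1/(3/2) = 6 + 2/3 = 20/3
20 + 1/(20/3) = 20 + 3/20 = 403/20
1 + 1/(403/20) = 1 + 20/403 = 423/403
3 + 1/(423/403) = 3 + 403/423 = 1672/423

1672/423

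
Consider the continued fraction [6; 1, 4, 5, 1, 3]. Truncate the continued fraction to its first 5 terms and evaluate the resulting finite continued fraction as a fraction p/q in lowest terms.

a_0 = 6: 6/1
a_1 = 1: 7/1
a_2 = 4: 34/5
a_3 = 5: 177/26
a_4 = 1: 211/31

211/31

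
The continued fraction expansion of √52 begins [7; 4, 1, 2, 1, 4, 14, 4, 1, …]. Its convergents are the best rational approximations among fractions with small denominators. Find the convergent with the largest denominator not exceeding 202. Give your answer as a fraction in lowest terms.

649/90

a_0 = 7: 7/1  (≤ bound)
a_1 = 4: 29/4  (≤ bound)
a_2 = 1: 36/5  (≤ bound)
a_3 = 2: 101/14  (≤ bound)
a_4 = 1: 137/19  (≤ bound)
a_5 = 4: 649/90  (≤ bound)
a_6 = 14: 9223/1279  (> 202, stop)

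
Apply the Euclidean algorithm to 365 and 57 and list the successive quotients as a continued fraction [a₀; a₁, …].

Apply division with remainder until the remainder is 0:
365 = 6·57 + 23, so a_0 = 6
57 = 2·23 + 11, so a_1 = 2
23 = 2·11 + 1, so a_2 = 2
11 = 11·1 + 0, so a_3 = 11

[6; 2, 2, 11]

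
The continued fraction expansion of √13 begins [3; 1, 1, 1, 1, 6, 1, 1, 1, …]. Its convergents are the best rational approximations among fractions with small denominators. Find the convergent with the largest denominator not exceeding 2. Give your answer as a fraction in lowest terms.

a_0 = 3: 3/1  (≤ bound)
a_1 = 1: 4/1  (≤ bound)
a_2 = 1: 7/2  (≤ bound)
a_3 = 1: 11/3  (> 2, stop)

7/2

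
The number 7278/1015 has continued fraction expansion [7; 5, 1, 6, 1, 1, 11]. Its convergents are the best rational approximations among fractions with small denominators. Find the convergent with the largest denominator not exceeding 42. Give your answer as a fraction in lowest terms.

294/41

a_0 = 7: 7/1  (≤ bound)
a_1 = 5: 36/5  (≤ bound)
a_2 = 1: 43/6  (≤ bound)
a_3 = 6: 294/41  (≤ bound)
a_4 = 1: 337/47  (> 42, stop)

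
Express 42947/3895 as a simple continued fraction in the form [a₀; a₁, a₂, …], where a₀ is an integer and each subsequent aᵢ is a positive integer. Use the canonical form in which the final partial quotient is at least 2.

[11; 38, 5, 2, 1, 2, 2]

Apply division with remainder until the remainder is 0:
⌊42947/3895⌋ = 11, remainder 102
⌊3895/102⌋ = 38, remainder 19
⌊102/19⌋ = 5, remainder 7
⌊19/7⌋ = 2, remainder 5
⌊7/5⌋ = 1, remainder 2
⌊5/2⌋ = 2, remainder 1
⌊2/1⌋ = 2, remainder 0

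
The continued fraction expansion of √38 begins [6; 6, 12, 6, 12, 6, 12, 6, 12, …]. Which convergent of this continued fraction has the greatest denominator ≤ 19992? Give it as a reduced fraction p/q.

a_0 = 6: 6/1  (≤ bound)
a_1 = 6: 37/6  (≤ bound)
a_2 = 12: 450/73  (≤ bound)
a_3 = 6: 2737/444  (≤ bound)
a_4 = 12: 33294/5401  (≤ bound)
a_5 = 6: 202501/32850  (> 19992, stop)

33294/5401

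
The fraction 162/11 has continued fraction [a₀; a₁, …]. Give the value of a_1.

Apply division with remainder until the remainder is 0:
⌊162/11⌋ = 14, remainder 8
⌊11/8⌋ = 1, remainder 3

1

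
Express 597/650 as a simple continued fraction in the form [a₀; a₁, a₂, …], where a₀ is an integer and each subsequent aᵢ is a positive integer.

Repeatedly divide and take the remainder:
⌊597/650⌋ = 0, remainder 597
⌊650/597⌋ = 1, remainder 53
⌊597/53⌋ = 11, remainder 14
⌊53/14⌋ = 3, remainder 11
⌊14/11⌋ = 1, remainder 3
⌊11/3⌋ = 3, remainder 2
⌊3/2⌋ = 1, remainder 1
⌊2/1⌋ = 2, remainder 0

[0; 1, 11, 3, 1, 3, 1, 2]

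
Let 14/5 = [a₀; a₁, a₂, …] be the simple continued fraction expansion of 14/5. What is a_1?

14 ÷ 5 → quotient 2, remainder 4
5 ÷ 4 → quotient 1, remainder 1

1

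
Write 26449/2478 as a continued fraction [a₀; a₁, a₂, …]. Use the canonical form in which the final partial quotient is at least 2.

[10; 1, 2, 15, 1, 6, 3, 2]

26449 ÷ 2478 → quotient 10, remainder 1669
2478 ÷ 1669 → quotient 1, remainder 809
1669 ÷ 809 → quotient 2, remainder 51
809 ÷ 51 → quotient 15, remainder 44
51 ÷ 44 → quotient 1, remainder 7
44 ÷ 7 → quotient 6, remainder 2
7 ÷ 2 → quotient 3, remainder 1
2 ÷ 1 → quotient 2, remainder 0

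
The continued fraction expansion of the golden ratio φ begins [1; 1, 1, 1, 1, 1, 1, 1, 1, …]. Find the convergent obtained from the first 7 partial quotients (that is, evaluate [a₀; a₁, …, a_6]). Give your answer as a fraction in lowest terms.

Start with 1.
1 + 1/(1/1) = 1 + 1/1 = 2/1
1 + 1/(2/1) = 1 + 1/2 = 3/2
1 + 1/(3/2) = 1 + 2/3 = 5/3
1 + 1/(5/3) = 1 + 3/5 = 8/5
1 + 1/(8/5) = 1 + 5/8 = 13/8
1 + 1/(13/8) = 1 + 8/13 = 21/13

21/13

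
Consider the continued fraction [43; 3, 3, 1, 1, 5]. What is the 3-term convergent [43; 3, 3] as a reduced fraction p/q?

Compute successive convergents:
a_0 = 43: 43/1
a_1 = 3: 130/3
a_2 = 3: 433/10

433/10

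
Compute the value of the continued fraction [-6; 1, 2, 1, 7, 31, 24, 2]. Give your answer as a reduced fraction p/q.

-248952/47347

a_0 = -6: -6/1
a_1 = 1: -5/1
a_2 = 2: -16/3
a_3 = 1: -21/4
a_4 = 7: -163/31
a_5 = 31: -5074/965
a_6 = 24: -121939/23191
a_7 = 2: -248952/47347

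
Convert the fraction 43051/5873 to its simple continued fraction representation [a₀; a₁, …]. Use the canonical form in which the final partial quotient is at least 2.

Apply division with remainder until the remainder is 0:
⌊43051/5873⌋ = 7, remainder 1940
⌊5873/1940⌋ = 3, remainder 53
⌊1940/53⌋ = 36, remainder 32
⌊53/32⌋ = 1, remainder 21
⌊32/21⌋ = 1, remainder 11
⌊21/11⌋ = 1, remainder 10
⌊11/10⌋ = 1, remainder 1
⌊10/1⌋ = 10, remainder 0

[7; 3, 36, 1, 1, 1, 1, 10]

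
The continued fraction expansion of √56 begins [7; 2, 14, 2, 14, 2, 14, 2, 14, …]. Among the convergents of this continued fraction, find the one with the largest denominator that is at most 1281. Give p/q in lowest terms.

6503/869

a_0 = 7: 7/1  (≤ bound)
a_1 = 2: 15/2  (≤ bound)
a_2 = 14: 217/29  (≤ bound)
a_3 = 2: 449/60  (≤ bound)
a_4 = 14: 6503/869  (≤ bound)
a_5 = 2: 13455/1798  (> 1281, stop)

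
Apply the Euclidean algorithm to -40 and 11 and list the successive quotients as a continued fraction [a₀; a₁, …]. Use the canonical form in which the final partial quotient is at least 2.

[-4; 2, 1, 3]

-40 = -4·11 + 4, so a_0 = -4
11 = 2·4 + 3, so a_1 = 2
4 = 1·3 + 1, so a_2 = 1
3 = 3·1 + 0, so a_3 = 3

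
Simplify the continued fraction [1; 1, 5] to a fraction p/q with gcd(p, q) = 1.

11/6

Build up convergents one term at a time:
a_0 = 1: 1/1
a_1 = 1: 2/1
a_2 = 5: 11/6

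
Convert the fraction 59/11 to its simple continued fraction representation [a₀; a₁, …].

59 ÷ 11 → quotient 5, remainder 4
11 ÷ 4 → quotient 2, remainder 3
4 ÷ 3 → quotient 1, remainder 1
3 ÷ 1 → quotient 3, remainder 0

[5; 2, 1, 3]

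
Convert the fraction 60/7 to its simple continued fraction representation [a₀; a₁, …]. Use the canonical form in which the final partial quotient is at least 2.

60 ÷ 7 → quotient 8, remainder 4
7 ÷ 4 → quotient 1, remainder 3
4 ÷ 3 → quotient 1, remainder 1
3 ÷ 1 → quotient 3, remainder 0

[8; 1, 1, 3]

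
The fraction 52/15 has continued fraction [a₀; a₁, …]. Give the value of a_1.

2

Repeatedly divide and take the remainder:
⌊52/15⌋ = 3, remainder 7
⌊15/7⌋ = 2, remainder 1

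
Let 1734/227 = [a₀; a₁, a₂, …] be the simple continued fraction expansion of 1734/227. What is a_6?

⌊1734/227⌋ = 7, remainder 145
⌊227/145⌋ = 1, remainder 82
⌊145/82⌋ = 1, remainder 63
⌊82/63⌋ = 1, remainder 19
⌊63/19⌋ = 3, remainder 6
⌊19/6⌋ = 3, remainder 1
⌊6/1⌋ = 6, remainder 0

6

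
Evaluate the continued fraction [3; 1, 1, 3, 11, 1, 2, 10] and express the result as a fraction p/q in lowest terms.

Compute successive convergents:
a_0 = 3: 3/1
a_1 = 1: 4/1
a_2 = 1: 7/2
a_3 = 3: 25/7
a_4 = 11: 282/79
a_5 = 1: 307/86
a_6 = 2: 896/251
a_7 = 10: 9267/2596

9267/2596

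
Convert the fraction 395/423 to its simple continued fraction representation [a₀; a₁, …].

Apply division with remainder until the remainder is 0:
395 ÷ 423 → quotient 0, remainder 395
423 ÷ 395 → quotient 1, remainder 28
395 ÷ 28 → quotient 14, remainder 3
28 ÷ 3 → quotient 9, remainder 1
3 ÷ 1 → quotient 3, remainder 0

[0; 1, 14, 9, 3]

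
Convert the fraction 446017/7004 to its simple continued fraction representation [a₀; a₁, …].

[63; 1, 2, 7, 1, 4, 28, 2]

Run the Euclidean algorithm, recording each quotient:
446017 ÷ 7004 → quotient 63, remainder 4765
7004 ÷ 4765 → quotient 1, remainder 2239
4765 ÷ 2239 → quotient 2, remainder 287
2239 ÷ 287 → quotient 7, remainder 230
287 ÷ 230 → quotient 1, remainder 57
230 ÷ 57 → quotient 4, remainder 2
57 ÷ 2 → quotient 28, remainder 1
2 ÷ 1 → quotient 2, remainder 0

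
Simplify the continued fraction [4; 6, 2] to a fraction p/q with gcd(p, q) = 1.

54/13

Start with 2.
6 + 1/(2/1) = 6 + 1/2 = 13/2
4 + 1/(13/2) = 4 + 2/13 = 54/13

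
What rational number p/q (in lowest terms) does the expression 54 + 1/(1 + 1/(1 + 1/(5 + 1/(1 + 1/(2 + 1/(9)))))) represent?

Start with 9.
2 + 1/(9/1) = 2 + 1/9 = 19/9
1 + 1/(19/9) = 1 + 9/19 = 28/19
5 + 1/(28/19) = 5 + 19/28 = 159/28
1 + 1/(159/28) = 1 + 28/159 = 187/159
1 + 1/(187/159) = 1 + 159/187 = 346/187
54 + 1/(346/187) = 54 + 187/346 = 18871/346

18871/346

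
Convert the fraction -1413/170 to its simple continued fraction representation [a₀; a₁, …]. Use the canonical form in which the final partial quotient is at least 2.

[-9; 1, 2, 4, 1, 4, 2]

⌊-1413/170⌋ = -9, remainder 117
⌊170/117⌋ = 1, remainder 53
⌊117/53⌋ = 2, remainder 11
⌊53/11⌋ = 4, remainder 9
⌊11/9⌋ = 1, remainder 2
⌊9/2⌋ = 4, remainder 1
⌊2/1⌋ = 2, remainder 0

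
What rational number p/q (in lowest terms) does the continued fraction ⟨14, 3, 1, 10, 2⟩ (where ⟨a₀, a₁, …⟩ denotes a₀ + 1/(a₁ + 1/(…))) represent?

a_0 = 14: 14/1
a_1 = 3: 43/3
a_2 = 1: 57/4
a_3 = 10: 613/43
a_4 = 2: 1283/90

1283/90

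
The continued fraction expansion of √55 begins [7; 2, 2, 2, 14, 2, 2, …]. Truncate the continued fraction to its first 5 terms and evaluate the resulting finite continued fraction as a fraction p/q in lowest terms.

1283/173

Starting at the tail and folding back:
Start with 14.
2 + 1/(14/1) = 2 + 1/14 = 29/14
2 + 1/(29/14) = 2 + 14/29 = 72/29
2 + 1/(72/29) = 2 + 29/72 = 173/72
7 + 1/(173/72) = 7 + 72/173 = 1283/173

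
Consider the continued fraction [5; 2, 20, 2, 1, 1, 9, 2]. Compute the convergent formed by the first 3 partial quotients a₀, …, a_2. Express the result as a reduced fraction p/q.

225/41

a_0 = 5: 5/1
a_1 = 2: 11/2
a_2 = 20: 225/41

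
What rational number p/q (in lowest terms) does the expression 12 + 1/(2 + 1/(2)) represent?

Use the convergent recurrence hₖ = aₖ·hₖ₋₁ + hₖ₋₂ (and likewise for the denominators kₖ):
a_0 = 12: 12/1
a_1 = 2: 25/2
a_2 = 2: 62/5

62/5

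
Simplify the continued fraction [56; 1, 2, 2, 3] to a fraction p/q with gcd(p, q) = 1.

Starting at the tail and folding back:
Start with 3.
2 + 1/(3/1) = 2 + 1/3 = 7/3
2 + 1/(7/3) = 2 + 3/7 = 17/7
1 + 1/(17/7) = 1 + 7/17 = 24/17
56 + 1/(24/17) = 56 + 17/24 = 1361/24

1361/24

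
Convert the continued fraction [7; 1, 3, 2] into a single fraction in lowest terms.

70/9

a_0 = 7: 7/1
a_1 = 1: 8/1
a_2 = 3: 31/4
a_3 = 2: 70/9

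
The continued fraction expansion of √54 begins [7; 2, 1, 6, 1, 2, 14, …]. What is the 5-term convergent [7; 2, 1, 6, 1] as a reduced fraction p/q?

Start with 1.
6 + 1/(1/1) = 6 + 1/1 = 7/1
1 + 1/(7/1) = 1 + 1/7 = 8/7
2 + 1/(8/7) = 2 + 7/8 = 23/8
7 + 1/(23/8) = 7 + 8/23 = 169/23

169/23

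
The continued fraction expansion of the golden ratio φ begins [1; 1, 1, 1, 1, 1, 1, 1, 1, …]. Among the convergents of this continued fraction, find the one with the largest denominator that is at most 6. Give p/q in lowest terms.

a_0 = 1: 1/1  (≤ bound)
a_1 = 1: 2/1  (≤ bound)
a_2 = 1: 3/2  (≤ bound)
a_3 = 1: 5/3  (≤ bound)
a_4 = 1: 8/5  (≤ bound)
a_5 = 1: 13/8  (> 6, stop)

8/5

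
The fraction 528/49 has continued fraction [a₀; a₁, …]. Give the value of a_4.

Apply division with remainder until the remainder is 0:
528 = 10·49 + 38, so a_0 = 10
49 = 1·38 + 11, so a_1 = 1
38 = 3·11 + 5, so a_2 = 3
11 = 2·5 + 1, so a_3 = 2
5 = 5·1 + 0, so a_4 = 5

5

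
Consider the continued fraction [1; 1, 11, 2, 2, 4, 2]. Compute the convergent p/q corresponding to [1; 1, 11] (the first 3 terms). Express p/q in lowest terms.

Starting at the tail and folding back:
Start with 11.
1 + 1/(11/1) = 1 + 1/11 = 12/11
1 + 1/(12/11) = 1 + 11/12 = 23/12

23/12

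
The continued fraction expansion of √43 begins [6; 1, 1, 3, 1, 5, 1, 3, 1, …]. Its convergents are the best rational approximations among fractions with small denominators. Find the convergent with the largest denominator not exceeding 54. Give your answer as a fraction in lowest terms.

341/52

a_0 = 6: 6/1  (≤ bound)
a_1 = 1: 7/1  (≤ bound)
a_2 = 1: 13/2  (≤ bound)
a_3 = 3: 46/7  (≤ bound)
a_4 = 1: 59/9  (≤ bound)
a_5 = 5: 341/52  (≤ bound)
a_6 = 1: 400/61  (> 54, stop)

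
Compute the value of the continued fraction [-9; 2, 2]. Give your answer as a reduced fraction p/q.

-43/5

a_0 = -9: -9/1
a_1 = 2: -17/2
a_2 = 2: -43/5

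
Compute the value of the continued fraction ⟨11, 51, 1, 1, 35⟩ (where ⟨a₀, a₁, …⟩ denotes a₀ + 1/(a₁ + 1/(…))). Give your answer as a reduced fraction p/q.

40298/3657

Use the convergent recurrence hₖ = aₖ·hₖ₋₁ + hₖ₋₂ (and likewise for the denominators kₖ):
a_0 = 11: 11/1
a_1 = 51: 562/51
a_2 = 1: 573/52
a_3 = 1: 1135/103
a_4 = 35: 40298/3657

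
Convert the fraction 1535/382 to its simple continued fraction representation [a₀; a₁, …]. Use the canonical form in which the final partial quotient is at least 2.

Repeatedly divide and take the remainder:
1535 = 4·382 + 7, so a_0 = 4
382 = 54·7 + 4, so a_1 = 54
7 = 1·4 + 3, so a_2 = 1
4 = 1·3 + 1, so a_3 = 1
3 = 3·1 + 0, so a_4 = 3

[4; 54, 1, 1, 3]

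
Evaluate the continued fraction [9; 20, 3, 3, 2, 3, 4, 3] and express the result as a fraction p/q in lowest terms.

Use the convergent recurrence hₖ = aₖ·hₖ₋₁ + hₖ₋₂ (and likewise for the denominators kₖ):
a_0 = 9: 9/1
a_1 = 20: 181/20
a_2 = 3: 552/61
a_3 = 3: 1837/203
a_4 = 2: 4226/467
a_5 = 3: 14515/1604
a_6 = 4: 62286/6883
a_7 = 3: 201373/22253

201373/22253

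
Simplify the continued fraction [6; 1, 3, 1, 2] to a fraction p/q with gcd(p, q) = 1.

95/14

Start with 2.
1 + 1/(2/1) = 1 + 1/2 = 3/2
3 + 1/(3/2) = 3 + 2/3 = 11/3
1 + 1/(11/3) = 1 + 3/11 = 14/11
6 + 1/(14/11) = 6 + 11/14 = 95/14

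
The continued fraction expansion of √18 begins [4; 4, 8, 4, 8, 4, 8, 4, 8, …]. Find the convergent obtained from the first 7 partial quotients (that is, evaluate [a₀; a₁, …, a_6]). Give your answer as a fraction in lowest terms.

161564/38081

a_0 = 4: 4/1
a_1 = 4: 17/4
a_2 = 8: 140/33
a_3 = 4: 577/136
a_4 = 8: 4756/1121
a_5 = 4: 19601/4620
a_6 = 8: 161564/38081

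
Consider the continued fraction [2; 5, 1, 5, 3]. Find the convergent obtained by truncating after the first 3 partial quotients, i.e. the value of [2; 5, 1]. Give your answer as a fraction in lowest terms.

Work from the innermost term outward:
Start with 1.
5 + 1/(1/1) = 5 + 1/1 = 6/1
2 + 1/(6/1) = 2 + 1/6 = 13/6

13/6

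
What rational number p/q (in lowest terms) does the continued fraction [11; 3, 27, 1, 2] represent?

2855/252

Compute successive convergents:
a_0 = 11: 11/1
a_1 = 3: 34/3
a_2 = 27: 929/82
a_3 = 1: 963/85
a_4 = 2: 2855/252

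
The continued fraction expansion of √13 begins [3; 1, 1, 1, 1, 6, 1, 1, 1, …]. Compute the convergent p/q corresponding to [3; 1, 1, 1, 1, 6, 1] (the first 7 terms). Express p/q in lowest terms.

137/38

a_0 = 3: 3/1
a_1 = 1: 4/1
a_2 = 1: 7/2
a_3 = 1: 11/3
a_4 = 1: 18/5
a_5 = 6: 119/33
a_6 = 1: 137/38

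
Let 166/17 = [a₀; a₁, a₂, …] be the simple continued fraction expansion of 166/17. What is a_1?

1

Repeatedly divide and take the remainder:
166 = 9·17 + 13, so a_0 = 9
17 = 1·13 + 4, so a_1 = 1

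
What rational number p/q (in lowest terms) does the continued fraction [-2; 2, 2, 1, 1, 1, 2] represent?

-79/50

a_0 = -2: -2/1
a_1 = 2: -3/2
a_2 = 2: -8/5
a_3 = 1: -11/7
a_4 = 1: -19/12
a_5 = 1: -30/19
a_6 = 2: -79/50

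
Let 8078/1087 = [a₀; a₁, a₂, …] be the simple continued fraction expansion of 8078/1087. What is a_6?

2

8078 ÷ 1087 → quotient 7, remainder 469
1087 ÷ 469 → quotient 2, remainder 149
469 ÷ 149 → quotient 3, remainder 22
149 ÷ 22 → quotient 6, remainder 17
22 ÷ 17 → quotient 1, remainder 5
17 ÷ 5 → quotient 3, remainder 2
5 ÷ 2 → quotient 2, remainder 1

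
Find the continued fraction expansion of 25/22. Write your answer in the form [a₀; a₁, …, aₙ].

[1; 7, 3]

25 ÷ 22 → quotient 1, remainder 3
22 ÷ 3 → quotient 7, remainder 1
3 ÷ 1 → quotient 3, remainder 0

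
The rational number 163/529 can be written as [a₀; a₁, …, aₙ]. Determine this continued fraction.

163 ÷ 529 → quotient 0, remainder 163
529 ÷ 163 → quotient 3, remainder 40
163 ÷ 40 → quotient 4, remainder 3
40 ÷ 3 → quotient 13, remainder 1
3 ÷ 1 → quotient 3, remainder 0

[0; 3, 4, 13, 3]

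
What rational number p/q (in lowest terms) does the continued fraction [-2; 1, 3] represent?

Use the convergent recurrence hₖ = aₖ·hₖ₋₁ + hₖ₋₂ (and likewise for the denominators kₖ):
a_0 = -2: -2/1
a_1 = 1: -1/1
a_2 = 3: -5/4

-5/4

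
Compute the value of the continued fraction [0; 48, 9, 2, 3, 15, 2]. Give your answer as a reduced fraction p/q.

a_0 = 0: 0/1
a_1 = 48: 1/48
a_2 = 9: 9/433
a_3 = 2: 19/914
a_4 = 3: 66/3175
a_5 = 15: 1009/48539
a_6 = 2: 2084/100253

2084/100253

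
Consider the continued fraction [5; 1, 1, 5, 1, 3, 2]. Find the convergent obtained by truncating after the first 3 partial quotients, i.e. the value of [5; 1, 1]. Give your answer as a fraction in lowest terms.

Starting at the tail and folding back:
Start with 1.
1 + 1/(1/1) = 1 + 1/1 = 2/1
5 + 1/(2/1) = 5 + 1/2 = 11/2

11/2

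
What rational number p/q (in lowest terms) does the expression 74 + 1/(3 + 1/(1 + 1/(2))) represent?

817/11

a_0 = 74: 74/1
a_1 = 3: 223/3
a_2 = 1: 297/4
a_3 = 2: 817/11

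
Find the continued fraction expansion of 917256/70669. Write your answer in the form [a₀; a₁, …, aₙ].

⌊917256/70669⌋ = 12, remainder 69228
⌊70669/69228⌋ = 1, remainder 1441
⌊69228/1441⌋ = 48, remainder 60
⌊1441/60⌋ = 24, remainder 1
⌊60/1⌋ = 60, remainder 0

[12; 1, 48, 24, 60]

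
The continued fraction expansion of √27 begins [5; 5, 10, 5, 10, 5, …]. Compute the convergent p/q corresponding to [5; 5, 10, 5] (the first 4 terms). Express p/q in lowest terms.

Start with 5.
10 + 1/(5/1) = 10 + 1/5 = 51/5
5 + 1/(51/5) = 5 + 5/51 = 260/51
5 + 1/(260/51) = 5 + 51/260 = 1351/260

1351/260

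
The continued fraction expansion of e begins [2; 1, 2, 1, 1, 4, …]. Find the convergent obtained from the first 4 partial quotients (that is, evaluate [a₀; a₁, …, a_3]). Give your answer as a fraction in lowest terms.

Starting at the tail and folding back:
Start with 1.
2 + 1/(1/1) = 2 + 1/1 = 3/1
1 + 1/(3/1) = 1 + 1/3 = 4/3
2 + 1/(4/3) = 2 + 3/4 = 11/4

11/4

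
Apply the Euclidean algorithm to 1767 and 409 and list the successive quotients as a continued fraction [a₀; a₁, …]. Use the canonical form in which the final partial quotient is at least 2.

⌊1767/409⌋ = 4, remainder 131
⌊409/131⌋ = 3, remainder 16
⌊131/16⌋ = 8, remainder 3
⌊16/3⌋ = 5, remainder 1
⌊3/1⌋ = 3, remainder 0

[4; 3, 8, 5, 3]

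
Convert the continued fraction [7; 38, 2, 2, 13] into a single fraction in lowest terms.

18078/2573

a_0 = 7: 7/1
a_1 = 38: 267/38
a_2 = 2: 541/77
a_3 = 2: 1349/192
a_4 = 13: 18078/2573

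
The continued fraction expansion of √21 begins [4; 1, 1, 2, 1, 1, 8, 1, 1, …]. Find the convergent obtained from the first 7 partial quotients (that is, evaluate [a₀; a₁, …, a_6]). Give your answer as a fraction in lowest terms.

Starting at the tail and folding back:
Start with 8.
1 + 1/(8/1) = 1 + 1/8 = 9/8
1 + 1/(9/8) = 1 + 8/9 = 17/9
2 + 1/(17/9) = 2 + 9/17 = 43/17
1 + 1/(43/17) = 1 + 17/43 = 60/43
1 + 1/(60/43) = 1 + 43/60 = 103/60
4 + 1/(103/60) = 4 + 60/103 = 472/103

472/103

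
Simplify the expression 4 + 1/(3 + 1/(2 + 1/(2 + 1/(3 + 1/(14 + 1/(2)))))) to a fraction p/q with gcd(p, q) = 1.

7367/1716

Build up convergents one term at a time:
a_0 = 4: 4/1
a_1 = 3: 13/3
a_2 = 2: 30/7
a_3 = 2: 73/17
a_4 = 3: 249/58
a_5 = 14: 3559/829
a_6 = 2: 7367/1716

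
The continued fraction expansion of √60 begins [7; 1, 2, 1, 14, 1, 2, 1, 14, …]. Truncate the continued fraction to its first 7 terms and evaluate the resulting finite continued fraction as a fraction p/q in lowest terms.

1433/185

a_0 = 7: 7/1
a_1 = 1: 8/1
a_2 = 2: 23/3
a_3 = 1: 31/4
a_4 = 14: 457/59
a_5 = 1: 488/63
a_6 = 2: 1433/185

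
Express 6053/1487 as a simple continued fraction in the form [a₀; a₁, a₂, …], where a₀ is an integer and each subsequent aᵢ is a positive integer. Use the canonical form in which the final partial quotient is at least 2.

[4; 14, 6, 5, 1, 2]

Apply division with remainder until the remainder is 0:
⌊6053/1487⌋ = 4, remainder 105
⌊1487/105⌋ = 14, remainder 17
⌊105/17⌋ = 6, remainder 3
⌊17/3⌋ = 5, remainder 2
⌊3/2⌋ = 1, remainder 1
⌊2/1⌋ = 2, remainder 0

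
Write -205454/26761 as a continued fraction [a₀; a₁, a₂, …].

Apply division with remainder until the remainder is 0:
⌊-205454/26761⌋ = -8, remainder 8634
⌊26761/8634⌋ = 3, remainder 859
⌊8634/859⌋ = 10, remainder 44
⌊859/44⌋ = 19, remainder 23
⌊44/23⌋ = 1, remainder 21
⌊23/21⌋ = 1, remainder 2
⌊21/2⌋ = 10, remainder 1
⌊2/1⌋ = 2, remainder 0

[-8; 3, 10, 19, 1, 1, 10, 2]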